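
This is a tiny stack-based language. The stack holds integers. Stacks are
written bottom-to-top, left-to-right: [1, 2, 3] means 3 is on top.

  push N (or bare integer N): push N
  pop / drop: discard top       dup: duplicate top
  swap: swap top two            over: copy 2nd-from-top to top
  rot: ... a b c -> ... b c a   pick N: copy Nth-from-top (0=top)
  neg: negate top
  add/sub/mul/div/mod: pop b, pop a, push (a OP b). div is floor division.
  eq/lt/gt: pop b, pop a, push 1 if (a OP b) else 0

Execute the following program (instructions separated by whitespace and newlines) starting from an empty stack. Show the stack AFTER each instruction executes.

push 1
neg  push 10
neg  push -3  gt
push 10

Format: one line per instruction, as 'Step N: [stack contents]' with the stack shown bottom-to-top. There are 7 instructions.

Step 1: [1]
Step 2: [-1]
Step 3: [-1, 10]
Step 4: [-1, -10]
Step 5: [-1, -10, -3]
Step 6: [-1, 0]
Step 7: [-1, 0, 10]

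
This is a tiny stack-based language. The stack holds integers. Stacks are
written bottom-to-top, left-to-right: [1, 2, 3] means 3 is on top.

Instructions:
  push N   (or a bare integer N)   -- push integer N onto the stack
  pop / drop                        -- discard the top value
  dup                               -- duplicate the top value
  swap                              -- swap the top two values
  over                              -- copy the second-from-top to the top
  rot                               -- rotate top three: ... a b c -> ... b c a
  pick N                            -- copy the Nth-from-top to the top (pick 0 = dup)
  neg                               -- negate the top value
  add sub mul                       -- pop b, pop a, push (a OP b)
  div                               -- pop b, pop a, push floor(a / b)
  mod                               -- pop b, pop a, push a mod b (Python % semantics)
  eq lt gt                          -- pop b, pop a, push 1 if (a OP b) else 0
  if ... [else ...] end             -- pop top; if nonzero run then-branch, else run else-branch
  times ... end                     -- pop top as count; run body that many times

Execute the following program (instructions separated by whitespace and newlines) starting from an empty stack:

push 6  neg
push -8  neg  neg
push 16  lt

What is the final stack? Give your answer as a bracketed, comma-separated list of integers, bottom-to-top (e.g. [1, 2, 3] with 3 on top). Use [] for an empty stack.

Answer: [-6, 1]

Derivation:
After 'push 6': [6]
After 'neg': [-6]
After 'push -8': [-6, -8]
After 'neg': [-6, 8]
After 'neg': [-6, -8]
After 'push 16': [-6, -8, 16]
After 'lt': [-6, 1]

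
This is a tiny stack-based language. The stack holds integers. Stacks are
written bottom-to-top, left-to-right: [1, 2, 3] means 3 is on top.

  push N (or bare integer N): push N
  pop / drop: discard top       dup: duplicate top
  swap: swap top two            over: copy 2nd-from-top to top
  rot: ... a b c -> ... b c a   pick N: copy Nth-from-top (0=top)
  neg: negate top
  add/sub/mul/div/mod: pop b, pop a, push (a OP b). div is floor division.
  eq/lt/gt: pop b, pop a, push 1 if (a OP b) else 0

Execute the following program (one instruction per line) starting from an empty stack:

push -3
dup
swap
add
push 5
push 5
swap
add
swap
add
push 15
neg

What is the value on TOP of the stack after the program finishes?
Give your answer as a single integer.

Answer: -15

Derivation:
After 'push -3': [-3]
After 'dup': [-3, -3]
After 'swap': [-3, -3]
After 'add': [-6]
After 'push 5': [-6, 5]
After 'push 5': [-6, 5, 5]
After 'swap': [-6, 5, 5]
After 'add': [-6, 10]
After 'swap': [10, -6]
After 'add': [4]
After 'push 15': [4, 15]
After 'neg': [4, -15]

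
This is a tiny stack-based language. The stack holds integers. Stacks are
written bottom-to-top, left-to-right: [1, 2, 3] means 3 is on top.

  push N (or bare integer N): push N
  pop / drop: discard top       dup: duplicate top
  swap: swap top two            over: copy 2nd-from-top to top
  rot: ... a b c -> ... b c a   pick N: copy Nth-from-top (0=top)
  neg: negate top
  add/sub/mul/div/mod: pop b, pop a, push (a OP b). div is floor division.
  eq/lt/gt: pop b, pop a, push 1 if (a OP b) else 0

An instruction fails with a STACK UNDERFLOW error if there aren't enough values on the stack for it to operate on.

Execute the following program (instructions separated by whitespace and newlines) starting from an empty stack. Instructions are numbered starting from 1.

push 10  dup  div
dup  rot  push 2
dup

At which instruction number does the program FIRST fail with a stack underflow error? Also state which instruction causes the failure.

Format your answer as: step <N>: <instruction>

Answer: step 5: rot

Derivation:
Step 1 ('push 10'): stack = [10], depth = 1
Step 2 ('dup'): stack = [10, 10], depth = 2
Step 3 ('div'): stack = [1], depth = 1
Step 4 ('dup'): stack = [1, 1], depth = 2
Step 5 ('rot'): needs 3 value(s) but depth is 2 — STACK UNDERFLOW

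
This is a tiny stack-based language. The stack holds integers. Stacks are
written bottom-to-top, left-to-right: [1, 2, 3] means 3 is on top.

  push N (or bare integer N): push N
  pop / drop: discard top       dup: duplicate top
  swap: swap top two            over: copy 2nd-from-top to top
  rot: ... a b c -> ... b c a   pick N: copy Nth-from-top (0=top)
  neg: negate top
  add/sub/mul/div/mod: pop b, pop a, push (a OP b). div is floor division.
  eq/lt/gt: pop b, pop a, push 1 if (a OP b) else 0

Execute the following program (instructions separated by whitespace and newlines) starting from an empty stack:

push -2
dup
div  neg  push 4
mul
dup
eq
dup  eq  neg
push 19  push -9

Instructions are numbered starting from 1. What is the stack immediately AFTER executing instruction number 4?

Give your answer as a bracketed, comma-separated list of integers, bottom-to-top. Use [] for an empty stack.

Step 1 ('push -2'): [-2]
Step 2 ('dup'): [-2, -2]
Step 3 ('div'): [1]
Step 4 ('neg'): [-1]

Answer: [-1]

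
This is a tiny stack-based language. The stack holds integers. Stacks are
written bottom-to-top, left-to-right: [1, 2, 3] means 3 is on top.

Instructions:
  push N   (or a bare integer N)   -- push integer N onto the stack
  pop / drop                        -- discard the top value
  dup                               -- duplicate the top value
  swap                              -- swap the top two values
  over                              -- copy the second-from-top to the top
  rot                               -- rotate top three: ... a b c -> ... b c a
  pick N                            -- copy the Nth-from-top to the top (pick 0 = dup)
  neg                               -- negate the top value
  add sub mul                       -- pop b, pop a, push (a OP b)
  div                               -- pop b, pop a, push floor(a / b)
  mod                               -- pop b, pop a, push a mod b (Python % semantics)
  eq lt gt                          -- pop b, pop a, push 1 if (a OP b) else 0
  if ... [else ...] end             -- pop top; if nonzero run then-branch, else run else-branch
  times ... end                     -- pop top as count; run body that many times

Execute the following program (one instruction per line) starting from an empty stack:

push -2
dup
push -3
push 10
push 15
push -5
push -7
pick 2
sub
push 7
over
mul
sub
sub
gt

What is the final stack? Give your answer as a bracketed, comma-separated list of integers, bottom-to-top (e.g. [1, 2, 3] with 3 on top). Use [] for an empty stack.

After 'push -2': [-2]
After 'dup': [-2, -2]
After 'push -3': [-2, -2, -3]
After 'push 10': [-2, -2, -3, 10]
After 'push 15': [-2, -2, -3, 10, 15]
After 'push -5': [-2, -2, -3, 10, 15, -5]
After 'push -7': [-2, -2, -3, 10, 15, -5, -7]
After 'pick 2': [-2, -2, -3, 10, 15, -5, -7, 15]
After 'sub': [-2, -2, -3, 10, 15, -5, -22]
After 'push 7': [-2, -2, -3, 10, 15, -5, -22, 7]
After 'over': [-2, -2, -3, 10, 15, -5, -22, 7, -22]
After 'mul': [-2, -2, -3, 10, 15, -5, -22, -154]
After 'sub': [-2, -2, -3, 10, 15, -5, 132]
After 'sub': [-2, -2, -3, 10, 15, -137]
After 'gt': [-2, -2, -3, 10, 1]

Answer: [-2, -2, -3, 10, 1]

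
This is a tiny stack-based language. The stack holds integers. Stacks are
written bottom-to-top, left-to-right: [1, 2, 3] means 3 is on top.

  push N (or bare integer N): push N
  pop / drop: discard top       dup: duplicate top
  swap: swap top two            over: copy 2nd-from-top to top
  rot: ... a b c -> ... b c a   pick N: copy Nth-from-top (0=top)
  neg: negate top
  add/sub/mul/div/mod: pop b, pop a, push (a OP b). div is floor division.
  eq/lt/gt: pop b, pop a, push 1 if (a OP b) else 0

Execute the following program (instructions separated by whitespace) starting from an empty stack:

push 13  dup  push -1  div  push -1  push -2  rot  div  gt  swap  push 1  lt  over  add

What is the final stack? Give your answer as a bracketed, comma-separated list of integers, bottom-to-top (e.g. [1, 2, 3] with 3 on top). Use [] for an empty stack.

After 'push 13': [13]
After 'dup': [13, 13]
After 'push -1': [13, 13, -1]
After 'div': [13, -13]
After 'push -1': [13, -13, -1]
After 'push -2': [13, -13, -1, -2]
After 'rot': [13, -1, -2, -13]
After 'div': [13, -1, 0]
After 'gt': [13, 0]
After 'swap': [0, 13]
After 'push 1': [0, 13, 1]
After 'lt': [0, 0]
After 'over': [0, 0, 0]
After 'add': [0, 0]

Answer: [0, 0]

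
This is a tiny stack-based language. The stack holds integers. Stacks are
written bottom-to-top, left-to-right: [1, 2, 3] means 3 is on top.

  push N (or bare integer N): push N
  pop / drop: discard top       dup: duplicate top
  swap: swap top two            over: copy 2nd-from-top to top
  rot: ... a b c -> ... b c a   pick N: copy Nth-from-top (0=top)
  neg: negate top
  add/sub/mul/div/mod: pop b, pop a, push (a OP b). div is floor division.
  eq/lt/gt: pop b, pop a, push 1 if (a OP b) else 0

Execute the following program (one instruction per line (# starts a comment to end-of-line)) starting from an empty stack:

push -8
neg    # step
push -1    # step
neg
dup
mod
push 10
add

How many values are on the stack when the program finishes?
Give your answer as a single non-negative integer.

Answer: 2

Derivation:
After 'push -8': stack = [-8] (depth 1)
After 'neg': stack = [8] (depth 1)
After 'push -1': stack = [8, -1] (depth 2)
After 'neg': stack = [8, 1] (depth 2)
After 'dup': stack = [8, 1, 1] (depth 3)
After 'mod': stack = [8, 0] (depth 2)
After 'push 10': stack = [8, 0, 10] (depth 3)
After 'add': stack = [8, 10] (depth 2)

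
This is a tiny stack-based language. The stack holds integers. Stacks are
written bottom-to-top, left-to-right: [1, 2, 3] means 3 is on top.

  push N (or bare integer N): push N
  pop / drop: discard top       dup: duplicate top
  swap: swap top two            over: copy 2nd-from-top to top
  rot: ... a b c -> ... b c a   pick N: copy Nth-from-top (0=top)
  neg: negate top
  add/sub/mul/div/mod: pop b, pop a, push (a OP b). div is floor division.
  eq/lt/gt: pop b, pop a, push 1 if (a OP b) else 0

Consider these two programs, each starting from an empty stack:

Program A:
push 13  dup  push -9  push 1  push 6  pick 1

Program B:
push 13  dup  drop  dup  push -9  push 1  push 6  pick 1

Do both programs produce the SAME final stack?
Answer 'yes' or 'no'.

Program A trace:
  After 'push 13': [13]
  After 'dup': [13, 13]
  After 'push -9': [13, 13, -9]
  After 'push 1': [13, 13, -9, 1]
  After 'push 6': [13, 13, -9, 1, 6]
  After 'pick 1': [13, 13, -9, 1, 6, 1]
Program A final stack: [13, 13, -9, 1, 6, 1]

Program B trace:
  After 'push 13': [13]
  After 'dup': [13, 13]
  After 'drop': [13]
  After 'dup': [13, 13]
  After 'push -9': [13, 13, -9]
  After 'push 1': [13, 13, -9, 1]
  After 'push 6': [13, 13, -9, 1, 6]
  After 'pick 1': [13, 13, -9, 1, 6, 1]
Program B final stack: [13, 13, -9, 1, 6, 1]
Same: yes

Answer: yes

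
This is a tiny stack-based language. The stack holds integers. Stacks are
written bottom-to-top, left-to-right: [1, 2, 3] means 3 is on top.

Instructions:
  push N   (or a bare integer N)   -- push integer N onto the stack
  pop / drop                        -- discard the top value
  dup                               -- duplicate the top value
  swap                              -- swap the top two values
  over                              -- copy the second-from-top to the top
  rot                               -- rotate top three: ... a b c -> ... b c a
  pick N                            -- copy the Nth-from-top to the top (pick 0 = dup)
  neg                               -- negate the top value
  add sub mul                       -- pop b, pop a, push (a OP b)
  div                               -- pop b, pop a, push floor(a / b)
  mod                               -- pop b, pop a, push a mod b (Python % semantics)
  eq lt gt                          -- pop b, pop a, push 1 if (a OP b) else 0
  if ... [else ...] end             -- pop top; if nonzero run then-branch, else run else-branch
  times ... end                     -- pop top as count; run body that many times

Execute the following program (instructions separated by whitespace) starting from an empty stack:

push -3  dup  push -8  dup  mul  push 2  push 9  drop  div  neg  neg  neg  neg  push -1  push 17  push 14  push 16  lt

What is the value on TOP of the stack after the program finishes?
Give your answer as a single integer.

After 'push -3': [-3]
After 'dup': [-3, -3]
After 'push -8': [-3, -3, -8]
After 'dup': [-3, -3, -8, -8]
After 'mul': [-3, -3, 64]
After 'push 2': [-3, -3, 64, 2]
After 'push 9': [-3, -3, 64, 2, 9]
After 'drop': [-3, -3, 64, 2]
After 'div': [-3, -3, 32]
After 'neg': [-3, -3, -32]
After 'neg': [-3, -3, 32]
After 'neg': [-3, -3, -32]
After 'neg': [-3, -3, 32]
After 'push -1': [-3, -3, 32, -1]
After 'push 17': [-3, -3, 32, -1, 17]
After 'push 14': [-3, -3, 32, -1, 17, 14]
After 'push 16': [-3, -3, 32, -1, 17, 14, 16]
After 'lt': [-3, -3, 32, -1, 17, 1]

Answer: 1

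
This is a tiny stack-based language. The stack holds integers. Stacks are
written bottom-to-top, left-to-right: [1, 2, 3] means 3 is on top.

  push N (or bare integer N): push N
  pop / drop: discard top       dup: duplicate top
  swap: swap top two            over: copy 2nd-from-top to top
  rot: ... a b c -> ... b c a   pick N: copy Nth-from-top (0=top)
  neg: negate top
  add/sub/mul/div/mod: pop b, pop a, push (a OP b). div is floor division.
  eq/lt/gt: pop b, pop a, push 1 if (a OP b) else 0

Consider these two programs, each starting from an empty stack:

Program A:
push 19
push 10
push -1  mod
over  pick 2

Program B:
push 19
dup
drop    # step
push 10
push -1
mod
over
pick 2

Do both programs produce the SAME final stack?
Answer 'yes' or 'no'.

Program A trace:
  After 'push 19': [19]
  After 'push 10': [19, 10]
  After 'push -1': [19, 10, -1]
  After 'mod': [19, 0]
  After 'over': [19, 0, 19]
  After 'pick 2': [19, 0, 19, 19]
Program A final stack: [19, 0, 19, 19]

Program B trace:
  After 'push 19': [19]
  After 'dup': [19, 19]
  After 'drop': [19]
  After 'push 10': [19, 10]
  After 'push -1': [19, 10, -1]
  After 'mod': [19, 0]
  After 'over': [19, 0, 19]
  After 'pick 2': [19, 0, 19, 19]
Program B final stack: [19, 0, 19, 19]
Same: yes

Answer: yes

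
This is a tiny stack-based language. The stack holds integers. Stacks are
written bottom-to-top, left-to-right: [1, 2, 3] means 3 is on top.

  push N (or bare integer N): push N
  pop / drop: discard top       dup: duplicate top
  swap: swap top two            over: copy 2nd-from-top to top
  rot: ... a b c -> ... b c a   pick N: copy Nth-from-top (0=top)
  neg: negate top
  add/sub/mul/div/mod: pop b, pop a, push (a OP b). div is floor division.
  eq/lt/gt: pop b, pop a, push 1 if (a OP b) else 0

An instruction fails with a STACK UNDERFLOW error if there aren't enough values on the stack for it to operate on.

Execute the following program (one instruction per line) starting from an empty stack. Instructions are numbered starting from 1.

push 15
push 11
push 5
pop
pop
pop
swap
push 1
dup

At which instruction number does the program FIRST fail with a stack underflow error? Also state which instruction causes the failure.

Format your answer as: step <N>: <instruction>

Step 1 ('push 15'): stack = [15], depth = 1
Step 2 ('push 11'): stack = [15, 11], depth = 2
Step 3 ('push 5'): stack = [15, 11, 5], depth = 3
Step 4 ('pop'): stack = [15, 11], depth = 2
Step 5 ('pop'): stack = [15], depth = 1
Step 6 ('pop'): stack = [], depth = 0
Step 7 ('swap'): needs 2 value(s) but depth is 0 — STACK UNDERFLOW

Answer: step 7: swap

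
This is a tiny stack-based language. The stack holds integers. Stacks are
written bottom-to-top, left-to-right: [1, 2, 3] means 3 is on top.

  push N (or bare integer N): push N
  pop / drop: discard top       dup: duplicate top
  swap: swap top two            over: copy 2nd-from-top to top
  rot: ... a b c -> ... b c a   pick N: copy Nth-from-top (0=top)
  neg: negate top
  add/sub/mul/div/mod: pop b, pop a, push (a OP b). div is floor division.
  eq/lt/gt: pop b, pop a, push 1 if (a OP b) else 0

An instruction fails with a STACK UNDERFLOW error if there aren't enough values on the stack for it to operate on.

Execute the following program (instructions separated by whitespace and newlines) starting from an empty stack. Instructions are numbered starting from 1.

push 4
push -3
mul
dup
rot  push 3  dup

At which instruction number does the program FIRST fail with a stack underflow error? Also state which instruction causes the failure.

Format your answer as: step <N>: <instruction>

Answer: step 5: rot

Derivation:
Step 1 ('push 4'): stack = [4], depth = 1
Step 2 ('push -3'): stack = [4, -3], depth = 2
Step 3 ('mul'): stack = [-12], depth = 1
Step 4 ('dup'): stack = [-12, -12], depth = 2
Step 5 ('rot'): needs 3 value(s) but depth is 2 — STACK UNDERFLOW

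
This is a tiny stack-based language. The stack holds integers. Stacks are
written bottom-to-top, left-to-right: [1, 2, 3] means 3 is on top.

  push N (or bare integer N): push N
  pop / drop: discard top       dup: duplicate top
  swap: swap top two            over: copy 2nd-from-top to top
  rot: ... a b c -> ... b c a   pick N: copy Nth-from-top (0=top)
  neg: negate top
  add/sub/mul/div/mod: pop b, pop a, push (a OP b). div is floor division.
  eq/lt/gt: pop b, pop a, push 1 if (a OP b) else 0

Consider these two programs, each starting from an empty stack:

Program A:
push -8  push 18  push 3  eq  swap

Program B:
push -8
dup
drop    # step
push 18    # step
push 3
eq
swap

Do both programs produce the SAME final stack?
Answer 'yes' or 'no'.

Answer: yes

Derivation:
Program A trace:
  After 'push -8': [-8]
  After 'push 18': [-8, 18]
  After 'push 3': [-8, 18, 3]
  After 'eq': [-8, 0]
  After 'swap': [0, -8]
Program A final stack: [0, -8]

Program B trace:
  After 'push -8': [-8]
  After 'dup': [-8, -8]
  After 'drop': [-8]
  After 'push 18': [-8, 18]
  After 'push 3': [-8, 18, 3]
  After 'eq': [-8, 0]
  After 'swap': [0, -8]
Program B final stack: [0, -8]
Same: yes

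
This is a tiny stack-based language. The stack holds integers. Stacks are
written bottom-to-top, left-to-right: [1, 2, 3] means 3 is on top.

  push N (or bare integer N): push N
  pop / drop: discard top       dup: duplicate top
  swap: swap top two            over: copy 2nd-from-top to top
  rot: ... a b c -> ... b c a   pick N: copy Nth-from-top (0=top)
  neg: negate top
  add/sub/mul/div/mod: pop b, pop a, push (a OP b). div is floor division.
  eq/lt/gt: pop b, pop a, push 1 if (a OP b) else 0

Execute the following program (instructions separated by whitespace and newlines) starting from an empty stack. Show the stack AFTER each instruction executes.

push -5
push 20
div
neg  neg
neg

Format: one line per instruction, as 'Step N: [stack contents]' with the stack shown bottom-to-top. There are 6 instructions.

Step 1: [-5]
Step 2: [-5, 20]
Step 3: [-1]
Step 4: [1]
Step 5: [-1]
Step 6: [1]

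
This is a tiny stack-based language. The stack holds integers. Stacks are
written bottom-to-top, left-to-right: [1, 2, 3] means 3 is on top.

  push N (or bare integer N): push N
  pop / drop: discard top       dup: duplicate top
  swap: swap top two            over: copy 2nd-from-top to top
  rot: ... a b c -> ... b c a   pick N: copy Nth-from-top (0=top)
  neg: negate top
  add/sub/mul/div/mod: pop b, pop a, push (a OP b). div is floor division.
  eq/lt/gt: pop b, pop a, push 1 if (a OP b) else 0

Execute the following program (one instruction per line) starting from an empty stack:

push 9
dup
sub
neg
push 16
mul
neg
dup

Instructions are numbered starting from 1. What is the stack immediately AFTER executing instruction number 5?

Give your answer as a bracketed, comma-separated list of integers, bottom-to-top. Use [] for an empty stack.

Step 1 ('push 9'): [9]
Step 2 ('dup'): [9, 9]
Step 3 ('sub'): [0]
Step 4 ('neg'): [0]
Step 5 ('push 16'): [0, 16]

Answer: [0, 16]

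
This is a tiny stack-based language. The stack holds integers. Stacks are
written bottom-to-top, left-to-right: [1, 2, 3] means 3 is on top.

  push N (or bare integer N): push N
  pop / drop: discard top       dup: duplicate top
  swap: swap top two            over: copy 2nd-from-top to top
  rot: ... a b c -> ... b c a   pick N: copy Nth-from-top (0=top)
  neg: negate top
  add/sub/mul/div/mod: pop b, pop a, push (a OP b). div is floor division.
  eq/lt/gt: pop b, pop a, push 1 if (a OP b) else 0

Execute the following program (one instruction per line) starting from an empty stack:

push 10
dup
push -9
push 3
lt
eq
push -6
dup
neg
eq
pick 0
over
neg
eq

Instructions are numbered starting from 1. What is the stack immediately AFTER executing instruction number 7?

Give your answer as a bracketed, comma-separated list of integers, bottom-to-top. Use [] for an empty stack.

Answer: [10, 0, -6]

Derivation:
Step 1 ('push 10'): [10]
Step 2 ('dup'): [10, 10]
Step 3 ('push -9'): [10, 10, -9]
Step 4 ('push 3'): [10, 10, -9, 3]
Step 5 ('lt'): [10, 10, 1]
Step 6 ('eq'): [10, 0]
Step 7 ('push -6'): [10, 0, -6]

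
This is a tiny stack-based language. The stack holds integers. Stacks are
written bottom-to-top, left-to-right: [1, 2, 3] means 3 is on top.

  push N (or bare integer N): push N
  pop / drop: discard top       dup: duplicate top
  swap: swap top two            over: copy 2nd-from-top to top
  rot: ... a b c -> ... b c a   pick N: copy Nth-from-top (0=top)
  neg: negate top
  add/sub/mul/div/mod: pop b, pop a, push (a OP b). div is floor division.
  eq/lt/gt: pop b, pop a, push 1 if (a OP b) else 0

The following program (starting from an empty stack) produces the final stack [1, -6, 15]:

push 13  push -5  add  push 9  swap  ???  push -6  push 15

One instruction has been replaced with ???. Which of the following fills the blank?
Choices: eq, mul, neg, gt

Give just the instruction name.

Stack before ???: [9, 8]
Stack after ???:  [1]
Checking each choice:
  eq: produces [0, -6, 15]
  mul: produces [72, -6, 15]
  neg: produces [9, -8, -6, 15]
  gt: MATCH


Answer: gt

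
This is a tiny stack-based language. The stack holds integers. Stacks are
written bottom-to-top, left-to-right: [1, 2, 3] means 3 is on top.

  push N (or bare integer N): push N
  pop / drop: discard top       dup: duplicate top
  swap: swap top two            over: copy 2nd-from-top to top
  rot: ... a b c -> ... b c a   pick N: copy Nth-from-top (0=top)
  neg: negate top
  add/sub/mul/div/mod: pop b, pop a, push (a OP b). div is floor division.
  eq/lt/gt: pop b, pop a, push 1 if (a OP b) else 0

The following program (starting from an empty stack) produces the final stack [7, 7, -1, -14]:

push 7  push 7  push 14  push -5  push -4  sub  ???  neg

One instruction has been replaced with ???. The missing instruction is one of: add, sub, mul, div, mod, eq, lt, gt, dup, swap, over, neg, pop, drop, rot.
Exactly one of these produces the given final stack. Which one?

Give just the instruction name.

Answer: swap

Derivation:
Stack before ???: [7, 7, 14, -1]
Stack after ???:  [7, 7, -1, 14]
The instruction that transforms [7, 7, 14, -1] -> [7, 7, -1, 14] is: swap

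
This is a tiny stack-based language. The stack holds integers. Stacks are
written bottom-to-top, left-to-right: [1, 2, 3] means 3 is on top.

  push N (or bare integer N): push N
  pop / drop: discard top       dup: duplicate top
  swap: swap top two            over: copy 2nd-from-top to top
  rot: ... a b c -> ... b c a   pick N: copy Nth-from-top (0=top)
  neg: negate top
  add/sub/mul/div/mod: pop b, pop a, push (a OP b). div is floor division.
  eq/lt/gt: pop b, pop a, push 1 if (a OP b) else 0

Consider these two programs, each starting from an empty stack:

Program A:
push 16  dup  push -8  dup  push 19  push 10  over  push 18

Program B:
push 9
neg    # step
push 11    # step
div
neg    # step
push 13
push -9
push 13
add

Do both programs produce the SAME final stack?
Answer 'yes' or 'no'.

Program A trace:
  After 'push 16': [16]
  After 'dup': [16, 16]
  After 'push -8': [16, 16, -8]
  After 'dup': [16, 16, -8, -8]
  After 'push 19': [16, 16, -8, -8, 19]
  After 'push 10': [16, 16, -8, -8, 19, 10]
  After 'over': [16, 16, -8, -8, 19, 10, 19]
  After 'push 18': [16, 16, -8, -8, 19, 10, 19, 18]
Program A final stack: [16, 16, -8, -8, 19, 10, 19, 18]

Program B trace:
  After 'push 9': [9]
  After 'neg': [-9]
  After 'push 11': [-9, 11]
  After 'div': [-1]
  After 'neg': [1]
  After 'push 13': [1, 13]
  After 'push -9': [1, 13, -9]
  After 'push 13': [1, 13, -9, 13]
  After 'add': [1, 13, 4]
Program B final stack: [1, 13, 4]
Same: no

Answer: no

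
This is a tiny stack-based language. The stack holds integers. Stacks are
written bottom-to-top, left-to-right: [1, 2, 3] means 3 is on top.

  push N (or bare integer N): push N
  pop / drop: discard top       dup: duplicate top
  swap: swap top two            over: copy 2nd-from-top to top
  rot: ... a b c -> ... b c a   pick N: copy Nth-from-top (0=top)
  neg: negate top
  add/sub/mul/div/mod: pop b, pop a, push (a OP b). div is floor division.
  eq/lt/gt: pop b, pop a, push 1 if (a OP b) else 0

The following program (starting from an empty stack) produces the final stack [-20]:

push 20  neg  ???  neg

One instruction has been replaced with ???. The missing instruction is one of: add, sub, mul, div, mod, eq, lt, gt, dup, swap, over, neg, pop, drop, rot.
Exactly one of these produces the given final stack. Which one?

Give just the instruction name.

Answer: neg

Derivation:
Stack before ???: [-20]
Stack after ???:  [20]
The instruction that transforms [-20] -> [20] is: neg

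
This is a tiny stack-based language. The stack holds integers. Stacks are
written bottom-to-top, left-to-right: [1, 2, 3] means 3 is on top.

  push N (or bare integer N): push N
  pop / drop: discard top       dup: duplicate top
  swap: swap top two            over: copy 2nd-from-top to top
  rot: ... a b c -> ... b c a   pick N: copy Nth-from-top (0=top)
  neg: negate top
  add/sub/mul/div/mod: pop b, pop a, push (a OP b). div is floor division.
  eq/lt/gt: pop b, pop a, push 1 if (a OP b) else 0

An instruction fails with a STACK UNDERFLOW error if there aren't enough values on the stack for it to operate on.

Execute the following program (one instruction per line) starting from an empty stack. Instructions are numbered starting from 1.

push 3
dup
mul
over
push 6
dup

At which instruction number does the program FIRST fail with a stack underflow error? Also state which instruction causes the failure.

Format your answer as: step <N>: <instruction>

Answer: step 4: over

Derivation:
Step 1 ('push 3'): stack = [3], depth = 1
Step 2 ('dup'): stack = [3, 3], depth = 2
Step 3 ('mul'): stack = [9], depth = 1
Step 4 ('over'): needs 2 value(s) but depth is 1 — STACK UNDERFLOW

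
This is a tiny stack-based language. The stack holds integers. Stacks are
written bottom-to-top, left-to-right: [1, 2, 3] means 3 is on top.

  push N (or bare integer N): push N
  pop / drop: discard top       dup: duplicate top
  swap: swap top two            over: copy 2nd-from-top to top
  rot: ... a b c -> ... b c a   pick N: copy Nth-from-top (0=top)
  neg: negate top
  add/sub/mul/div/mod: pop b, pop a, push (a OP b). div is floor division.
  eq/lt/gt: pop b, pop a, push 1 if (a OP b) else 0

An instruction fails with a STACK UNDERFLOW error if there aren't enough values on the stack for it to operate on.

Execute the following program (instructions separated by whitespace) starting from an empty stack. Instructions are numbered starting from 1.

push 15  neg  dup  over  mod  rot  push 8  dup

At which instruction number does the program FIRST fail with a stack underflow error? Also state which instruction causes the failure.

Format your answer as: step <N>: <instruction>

Step 1 ('push 15'): stack = [15], depth = 1
Step 2 ('neg'): stack = [-15], depth = 1
Step 3 ('dup'): stack = [-15, -15], depth = 2
Step 4 ('over'): stack = [-15, -15, -15], depth = 3
Step 5 ('mod'): stack = [-15, 0], depth = 2
Step 6 ('rot'): needs 3 value(s) but depth is 2 — STACK UNDERFLOW

Answer: step 6: rot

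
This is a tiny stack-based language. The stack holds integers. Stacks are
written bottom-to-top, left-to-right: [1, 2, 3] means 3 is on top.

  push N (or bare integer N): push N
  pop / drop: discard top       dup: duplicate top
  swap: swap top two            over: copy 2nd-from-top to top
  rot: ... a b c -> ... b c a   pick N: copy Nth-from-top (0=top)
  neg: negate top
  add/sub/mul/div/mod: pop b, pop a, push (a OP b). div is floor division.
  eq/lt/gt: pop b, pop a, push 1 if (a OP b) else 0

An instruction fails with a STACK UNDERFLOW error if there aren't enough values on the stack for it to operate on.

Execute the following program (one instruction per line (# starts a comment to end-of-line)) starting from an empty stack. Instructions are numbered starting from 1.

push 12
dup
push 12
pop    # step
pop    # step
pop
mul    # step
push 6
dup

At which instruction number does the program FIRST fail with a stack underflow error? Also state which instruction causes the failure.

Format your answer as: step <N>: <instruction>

Answer: step 7: mul

Derivation:
Step 1 ('push 12'): stack = [12], depth = 1
Step 2 ('dup'): stack = [12, 12], depth = 2
Step 3 ('push 12'): stack = [12, 12, 12], depth = 3
Step 4 ('pop'): stack = [12, 12], depth = 2
Step 5 ('pop'): stack = [12], depth = 1
Step 6 ('pop'): stack = [], depth = 0
Step 7 ('mul'): needs 2 value(s) but depth is 0 — STACK UNDERFLOW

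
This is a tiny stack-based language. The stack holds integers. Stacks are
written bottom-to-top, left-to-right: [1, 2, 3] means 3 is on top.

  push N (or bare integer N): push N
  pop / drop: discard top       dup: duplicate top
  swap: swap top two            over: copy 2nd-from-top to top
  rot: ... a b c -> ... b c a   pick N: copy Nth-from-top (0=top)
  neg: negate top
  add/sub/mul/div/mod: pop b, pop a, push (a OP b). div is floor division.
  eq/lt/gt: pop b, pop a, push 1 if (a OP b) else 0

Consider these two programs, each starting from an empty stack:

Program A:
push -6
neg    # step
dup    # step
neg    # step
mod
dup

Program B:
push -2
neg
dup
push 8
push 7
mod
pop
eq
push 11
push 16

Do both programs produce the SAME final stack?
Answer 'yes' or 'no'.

Program A trace:
  After 'push -6': [-6]
  After 'neg': [6]
  After 'dup': [6, 6]
  After 'neg': [6, -6]
  After 'mod': [0]
  After 'dup': [0, 0]
Program A final stack: [0, 0]

Program B trace:
  After 'push -2': [-2]
  After 'neg': [2]
  After 'dup': [2, 2]
  After 'push 8': [2, 2, 8]
  After 'push 7': [2, 2, 8, 7]
  After 'mod': [2, 2, 1]
  After 'pop': [2, 2]
  After 'eq': [1]
  After 'push 11': [1, 11]
  After 'push 16': [1, 11, 16]
Program B final stack: [1, 11, 16]
Same: no

Answer: no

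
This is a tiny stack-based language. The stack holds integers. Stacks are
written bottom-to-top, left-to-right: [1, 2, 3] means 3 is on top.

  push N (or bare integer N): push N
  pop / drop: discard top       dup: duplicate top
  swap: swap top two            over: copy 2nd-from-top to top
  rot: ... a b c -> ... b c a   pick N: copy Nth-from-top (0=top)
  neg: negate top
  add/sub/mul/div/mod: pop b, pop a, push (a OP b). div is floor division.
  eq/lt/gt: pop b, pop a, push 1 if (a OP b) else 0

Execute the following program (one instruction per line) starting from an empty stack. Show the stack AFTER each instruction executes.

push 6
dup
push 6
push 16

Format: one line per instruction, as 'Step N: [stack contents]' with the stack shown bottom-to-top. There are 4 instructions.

Step 1: [6]
Step 2: [6, 6]
Step 3: [6, 6, 6]
Step 4: [6, 6, 6, 16]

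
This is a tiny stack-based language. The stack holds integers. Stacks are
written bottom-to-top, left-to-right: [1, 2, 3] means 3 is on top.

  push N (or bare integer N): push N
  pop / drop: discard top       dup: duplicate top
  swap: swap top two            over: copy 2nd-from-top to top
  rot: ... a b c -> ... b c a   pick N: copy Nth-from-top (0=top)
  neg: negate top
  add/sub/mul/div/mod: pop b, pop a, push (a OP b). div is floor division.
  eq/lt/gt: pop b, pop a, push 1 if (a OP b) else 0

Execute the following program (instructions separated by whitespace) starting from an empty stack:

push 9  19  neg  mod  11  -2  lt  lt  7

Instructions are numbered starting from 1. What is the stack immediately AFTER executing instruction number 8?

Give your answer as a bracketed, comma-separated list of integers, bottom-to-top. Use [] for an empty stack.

Answer: [1]

Derivation:
Step 1 ('push 9'): [9]
Step 2 ('19'): [9, 19]
Step 3 ('neg'): [9, -19]
Step 4 ('mod'): [-10]
Step 5 ('11'): [-10, 11]
Step 6 ('-2'): [-10, 11, -2]
Step 7 ('lt'): [-10, 0]
Step 8 ('lt'): [1]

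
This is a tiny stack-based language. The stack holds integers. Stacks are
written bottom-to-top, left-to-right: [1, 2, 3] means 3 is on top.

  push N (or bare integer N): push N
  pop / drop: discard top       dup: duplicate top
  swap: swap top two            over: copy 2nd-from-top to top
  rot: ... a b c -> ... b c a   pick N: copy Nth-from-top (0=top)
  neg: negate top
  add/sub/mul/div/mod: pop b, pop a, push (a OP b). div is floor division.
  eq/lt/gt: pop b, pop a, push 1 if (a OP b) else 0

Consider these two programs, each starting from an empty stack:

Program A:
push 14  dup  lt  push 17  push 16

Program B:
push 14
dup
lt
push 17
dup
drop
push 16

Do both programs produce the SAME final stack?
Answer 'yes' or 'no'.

Program A trace:
  After 'push 14': [14]
  After 'dup': [14, 14]
  After 'lt': [0]
  After 'push 17': [0, 17]
  After 'push 16': [0, 17, 16]
Program A final stack: [0, 17, 16]

Program B trace:
  After 'push 14': [14]
  After 'dup': [14, 14]
  After 'lt': [0]
  After 'push 17': [0, 17]
  After 'dup': [0, 17, 17]
  After 'drop': [0, 17]
  After 'push 16': [0, 17, 16]
Program B final stack: [0, 17, 16]
Same: yes

Answer: yes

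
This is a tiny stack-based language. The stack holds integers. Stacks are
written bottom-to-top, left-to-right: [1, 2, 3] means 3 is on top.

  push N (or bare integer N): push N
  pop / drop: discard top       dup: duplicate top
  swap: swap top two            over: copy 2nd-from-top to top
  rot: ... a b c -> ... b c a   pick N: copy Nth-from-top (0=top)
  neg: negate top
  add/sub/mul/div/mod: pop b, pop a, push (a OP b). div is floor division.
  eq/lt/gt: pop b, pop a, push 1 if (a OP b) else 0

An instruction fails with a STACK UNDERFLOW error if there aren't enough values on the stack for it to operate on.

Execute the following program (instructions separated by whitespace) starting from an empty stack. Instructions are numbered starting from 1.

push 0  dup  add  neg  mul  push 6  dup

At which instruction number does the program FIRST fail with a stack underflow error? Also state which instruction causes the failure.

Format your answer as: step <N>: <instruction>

Answer: step 5: mul

Derivation:
Step 1 ('push 0'): stack = [0], depth = 1
Step 2 ('dup'): stack = [0, 0], depth = 2
Step 3 ('add'): stack = [0], depth = 1
Step 4 ('neg'): stack = [0], depth = 1
Step 5 ('mul'): needs 2 value(s) but depth is 1 — STACK UNDERFLOW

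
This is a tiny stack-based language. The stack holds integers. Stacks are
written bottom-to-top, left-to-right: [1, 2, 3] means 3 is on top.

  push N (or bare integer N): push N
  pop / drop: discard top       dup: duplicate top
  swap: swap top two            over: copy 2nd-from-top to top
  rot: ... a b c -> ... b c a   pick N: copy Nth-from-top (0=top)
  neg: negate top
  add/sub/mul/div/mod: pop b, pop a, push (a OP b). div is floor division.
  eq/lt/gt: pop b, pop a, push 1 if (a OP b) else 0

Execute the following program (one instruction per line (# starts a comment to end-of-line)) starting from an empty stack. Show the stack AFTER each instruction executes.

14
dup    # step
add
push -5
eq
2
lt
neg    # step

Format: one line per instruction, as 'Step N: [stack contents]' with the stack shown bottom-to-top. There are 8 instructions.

Step 1: [14]
Step 2: [14, 14]
Step 3: [28]
Step 4: [28, -5]
Step 5: [0]
Step 6: [0, 2]
Step 7: [1]
Step 8: [-1]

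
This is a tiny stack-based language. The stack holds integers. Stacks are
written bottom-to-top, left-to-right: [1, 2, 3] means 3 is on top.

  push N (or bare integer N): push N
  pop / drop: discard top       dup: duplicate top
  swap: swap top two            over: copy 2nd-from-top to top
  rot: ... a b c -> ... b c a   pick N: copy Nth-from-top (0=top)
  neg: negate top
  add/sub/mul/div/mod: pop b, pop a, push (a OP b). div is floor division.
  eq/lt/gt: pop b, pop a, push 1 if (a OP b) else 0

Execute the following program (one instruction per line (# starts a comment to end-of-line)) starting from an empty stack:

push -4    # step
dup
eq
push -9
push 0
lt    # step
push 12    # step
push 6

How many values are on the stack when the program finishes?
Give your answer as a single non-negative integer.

Answer: 4

Derivation:
After 'push -4': stack = [-4] (depth 1)
After 'dup': stack = [-4, -4] (depth 2)
After 'eq': stack = [1] (depth 1)
After 'push -9': stack = [1, -9] (depth 2)
After 'push 0': stack = [1, -9, 0] (depth 3)
After 'lt': stack = [1, 1] (depth 2)
After 'push 12': stack = [1, 1, 12] (depth 3)
After 'push 6': stack = [1, 1, 12, 6] (depth 4)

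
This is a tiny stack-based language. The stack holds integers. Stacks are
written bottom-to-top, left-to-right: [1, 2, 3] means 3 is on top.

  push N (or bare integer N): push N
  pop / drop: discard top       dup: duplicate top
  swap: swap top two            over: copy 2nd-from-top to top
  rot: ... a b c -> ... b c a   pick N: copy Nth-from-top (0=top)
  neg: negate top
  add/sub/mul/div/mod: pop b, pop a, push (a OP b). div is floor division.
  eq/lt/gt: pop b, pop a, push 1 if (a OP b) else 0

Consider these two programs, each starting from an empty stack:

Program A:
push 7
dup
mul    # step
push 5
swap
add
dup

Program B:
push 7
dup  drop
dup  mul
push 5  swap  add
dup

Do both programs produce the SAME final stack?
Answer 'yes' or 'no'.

Answer: yes

Derivation:
Program A trace:
  After 'push 7': [7]
  After 'dup': [7, 7]
  After 'mul': [49]
  After 'push 5': [49, 5]
  After 'swap': [5, 49]
  After 'add': [54]
  After 'dup': [54, 54]
Program A final stack: [54, 54]

Program B trace:
  After 'push 7': [7]
  After 'dup': [7, 7]
  After 'drop': [7]
  After 'dup': [7, 7]
  After 'mul': [49]
  After 'push 5': [49, 5]
  After 'swap': [5, 49]
  After 'add': [54]
  After 'dup': [54, 54]
Program B final stack: [54, 54]
Same: yes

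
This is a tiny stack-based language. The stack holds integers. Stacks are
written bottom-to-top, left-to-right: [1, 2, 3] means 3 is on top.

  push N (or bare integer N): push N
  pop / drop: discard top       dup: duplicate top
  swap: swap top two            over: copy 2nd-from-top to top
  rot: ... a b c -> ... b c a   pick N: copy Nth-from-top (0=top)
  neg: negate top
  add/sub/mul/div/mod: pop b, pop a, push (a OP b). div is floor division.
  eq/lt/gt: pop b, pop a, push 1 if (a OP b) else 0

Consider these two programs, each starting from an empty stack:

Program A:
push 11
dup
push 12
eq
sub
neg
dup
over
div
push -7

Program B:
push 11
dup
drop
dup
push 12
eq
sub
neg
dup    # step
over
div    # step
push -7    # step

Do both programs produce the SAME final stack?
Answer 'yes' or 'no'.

Answer: yes

Derivation:
Program A trace:
  After 'push 11': [11]
  After 'dup': [11, 11]
  After 'push 12': [11, 11, 12]
  After 'eq': [11, 0]
  After 'sub': [11]
  After 'neg': [-11]
  After 'dup': [-11, -11]
  After 'over': [-11, -11, -11]
  After 'div': [-11, 1]
  After 'push -7': [-11, 1, -7]
Program A final stack: [-11, 1, -7]

Program B trace:
  After 'push 11': [11]
  After 'dup': [11, 11]
  After 'drop': [11]
  After 'dup': [11, 11]
  After 'push 12': [11, 11, 12]
  After 'eq': [11, 0]
  After 'sub': [11]
  After 'neg': [-11]
  After 'dup': [-11, -11]
  After 'over': [-11, -11, -11]
  After 'div': [-11, 1]
  After 'push -7': [-11, 1, -7]
Program B final stack: [-11, 1, -7]
Same: yes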